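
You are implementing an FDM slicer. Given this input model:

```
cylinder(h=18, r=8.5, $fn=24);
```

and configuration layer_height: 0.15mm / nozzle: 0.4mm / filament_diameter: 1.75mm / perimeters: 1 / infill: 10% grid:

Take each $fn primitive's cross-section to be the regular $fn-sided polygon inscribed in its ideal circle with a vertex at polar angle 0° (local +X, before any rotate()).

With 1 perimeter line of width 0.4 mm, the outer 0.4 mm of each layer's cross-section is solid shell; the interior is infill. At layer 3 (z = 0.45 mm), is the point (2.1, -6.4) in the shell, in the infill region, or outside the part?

At z = 0.45 mm: the r=8.5 cylinder contributes a regular 24-gon of circumradius 8.5. Overall, the cross-section is a single solid region. The nearest boundary edge runs (2.20, -8.21)→(4.25, -7.36); distance from the point to it = 1.71 mm. The point is inside the cross-section and 1.71 mm from the nearest boundary — more than the 0.4 mm shell width (1 × 0.4), so it's in the infill interior.

infill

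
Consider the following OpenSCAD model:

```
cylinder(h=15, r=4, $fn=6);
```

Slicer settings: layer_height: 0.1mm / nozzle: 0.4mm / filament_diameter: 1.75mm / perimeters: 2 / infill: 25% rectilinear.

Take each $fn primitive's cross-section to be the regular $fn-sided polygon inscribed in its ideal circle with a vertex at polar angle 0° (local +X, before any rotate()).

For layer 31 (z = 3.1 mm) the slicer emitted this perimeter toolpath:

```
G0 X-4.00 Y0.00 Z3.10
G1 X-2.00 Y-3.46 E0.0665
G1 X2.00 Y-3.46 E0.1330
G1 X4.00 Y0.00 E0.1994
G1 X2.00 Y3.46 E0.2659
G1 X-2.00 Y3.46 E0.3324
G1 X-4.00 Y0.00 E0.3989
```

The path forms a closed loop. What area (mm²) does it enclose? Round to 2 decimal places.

41.52 mm²

Apply the shoelace formula to the sequence of (X, Y) vertices; enclosed area = 41.52 mm².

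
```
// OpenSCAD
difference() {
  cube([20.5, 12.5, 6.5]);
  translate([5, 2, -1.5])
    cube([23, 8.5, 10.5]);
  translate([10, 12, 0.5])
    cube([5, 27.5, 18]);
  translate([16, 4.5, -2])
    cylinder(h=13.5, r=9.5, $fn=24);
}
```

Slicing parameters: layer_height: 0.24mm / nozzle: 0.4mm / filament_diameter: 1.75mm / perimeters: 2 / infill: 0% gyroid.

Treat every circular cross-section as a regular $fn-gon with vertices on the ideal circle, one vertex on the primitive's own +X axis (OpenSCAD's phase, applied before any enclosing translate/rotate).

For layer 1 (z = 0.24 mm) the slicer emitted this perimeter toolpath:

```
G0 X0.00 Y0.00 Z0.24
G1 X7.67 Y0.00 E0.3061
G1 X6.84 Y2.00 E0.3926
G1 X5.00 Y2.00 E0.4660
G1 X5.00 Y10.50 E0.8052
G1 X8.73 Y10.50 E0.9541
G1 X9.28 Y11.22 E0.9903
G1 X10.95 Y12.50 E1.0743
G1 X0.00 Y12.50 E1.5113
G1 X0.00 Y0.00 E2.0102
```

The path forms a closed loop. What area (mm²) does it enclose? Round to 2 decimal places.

76.44 mm²

Apply the shoelace formula to the sequence of (X, Y) vertices; enclosed area = 76.44 mm².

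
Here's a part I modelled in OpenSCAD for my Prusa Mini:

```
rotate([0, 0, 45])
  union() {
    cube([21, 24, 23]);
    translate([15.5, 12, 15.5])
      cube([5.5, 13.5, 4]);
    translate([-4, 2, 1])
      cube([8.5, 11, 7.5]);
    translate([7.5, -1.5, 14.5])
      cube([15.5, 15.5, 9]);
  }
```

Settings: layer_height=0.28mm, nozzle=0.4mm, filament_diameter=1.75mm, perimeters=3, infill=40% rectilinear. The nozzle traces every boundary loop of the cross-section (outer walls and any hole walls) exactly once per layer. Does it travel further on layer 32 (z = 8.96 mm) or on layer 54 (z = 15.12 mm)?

Layer 32 (z = 8.96): the cube is present — its section is the full 21×24 rectangle (perimeter 90.00 mm); the cube at (15.5, 12) is absent (z outside [15.5, 19.5]); the cube at (-4, 2) does not reach this height (z outside [1, 8.5]); the cube at (7.5, -1.5) is not intersected at this z (z outside [14.5, 23.5]); Merging all regions: only the 21×24 cube is present, so the union is just that shape — boundary = 90.00 mm; (rotated 45° about Z; rotation is an isometry so areas/perimeters/island counts are preserved). So its perimeter = 90.00 mm. Layer 54 (z = 15.12): the cube (footprint 21×24) is included at this height (perimeter 90.00 mm); the cube at (15.5, 12) is absent (z outside [15.5, 19.5]); the cube at (-4, 2) is absent (z outside [1, 8.5]); the 15.5×15.5 cube at (7.5, -1.5) contributes its full rectangle (perimeter 62.00 mm); Merging all regions: the regions partially overlap (shared area 189.00 mm²), so the edge portions inside another operand are dropped and the merged outline is re-measured after clipping — boundary = 97.00 mm; (whole slice rotated 45° about Z — lengths, areas and connectivity unchanged). So its perimeter = 97.00 mm. Layer 54 is larger (97.00 vs 90.00 mm).

layer 54 (z = 15.12 mm)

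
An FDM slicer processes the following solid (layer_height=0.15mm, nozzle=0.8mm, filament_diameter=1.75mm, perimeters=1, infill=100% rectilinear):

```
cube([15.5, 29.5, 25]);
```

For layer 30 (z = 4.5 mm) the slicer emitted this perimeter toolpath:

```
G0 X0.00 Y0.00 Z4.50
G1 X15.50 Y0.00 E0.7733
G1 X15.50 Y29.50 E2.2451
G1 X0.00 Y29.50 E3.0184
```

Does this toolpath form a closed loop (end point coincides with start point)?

Start point (G0): (0.00, 0.00). End point (last G1): the path does not return to the start — open.

no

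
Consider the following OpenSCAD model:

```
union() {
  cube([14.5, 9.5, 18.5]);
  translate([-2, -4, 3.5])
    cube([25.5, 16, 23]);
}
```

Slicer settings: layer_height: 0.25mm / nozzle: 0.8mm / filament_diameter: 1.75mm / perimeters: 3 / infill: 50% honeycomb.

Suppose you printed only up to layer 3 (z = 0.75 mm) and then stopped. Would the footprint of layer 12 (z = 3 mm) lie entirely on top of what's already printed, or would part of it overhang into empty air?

entirely on top

Compare the two slices. At z = 0.75: the 14.5×9.5 cube contributes its full rectangle (area 137.75 mm²); the cube at (-2, -4) is not intersected at this z (z outside [3.5, 26.5]); Merging all regions: only the 14.5×9.5 cube is present, so the union is just that shape — area = 137.75 mm². At z = 3: the cube (footprint 14.5×9.5) is included at this height (area 137.75 mm²); the cube at (-2, -4) is not intersected at this z (z outside [3.5, 26.5]); Merging all regions: only the 14.5×9.5 cube is present, so the union is just that shape — area = 137.75 mm². Checking containment: the cross-section at z = 3 is a subset of the cross-section at z = 0.75.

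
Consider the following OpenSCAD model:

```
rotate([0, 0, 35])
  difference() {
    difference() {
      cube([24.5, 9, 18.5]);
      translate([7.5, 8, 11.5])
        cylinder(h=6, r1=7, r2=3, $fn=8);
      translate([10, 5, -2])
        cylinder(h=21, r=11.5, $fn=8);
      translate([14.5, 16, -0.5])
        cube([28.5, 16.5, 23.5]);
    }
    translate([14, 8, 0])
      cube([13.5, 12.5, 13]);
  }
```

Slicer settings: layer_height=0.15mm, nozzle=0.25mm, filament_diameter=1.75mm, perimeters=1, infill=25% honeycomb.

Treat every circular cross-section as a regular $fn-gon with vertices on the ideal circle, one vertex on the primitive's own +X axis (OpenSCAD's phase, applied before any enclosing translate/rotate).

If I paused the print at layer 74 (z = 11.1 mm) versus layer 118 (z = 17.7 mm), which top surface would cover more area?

layer 118 (z = 17.7 mm)

Layer 74 (z = 11.1): the cube is present — its section is the full 24.5×9 rectangle (area 220.50 mm²); the cone at (7.5, 8) is not intersected at this z (z outside [11.5, 17.5]); the cylinder at (10, 5): section is a regular 8-gon, circumradius r=11.5 (area = (8/2)·11.500²·sin(360°/8) = 374.06 mm²); the cube at (14.5, 16) is present — its section is the full 28.5×16.5 rectangle (area 470.25 mm²); After the difference (first − rest): starting from the 24.5×9 cube (220.50 mm²), the r=11.5 cylinder at (10, 5) partially overlaps it — only the 184.59 mm² overlap (of its 374.06 mm²) is removed, clipping the outline; the 28.5×16.5 cube at (14.5, 16) misses the remaining region (no effect) — area = 35.91 mm²; the 13.5×12.5 cube at (14, 8) contributes its full rectangle (area 168.75 mm²); Taking the first minus the rest: starting from the result so far (35.91 mm²), the 13.5×12.5 cube at (14, 8) partially overlaps it — only the 4.45 mm² overlap (of its 168.75 mm²) is removed, clipping the outline — area = 31.46 mm²; (rotated 35° about Z; rotation is an isometry so areas/perimeters/island counts are preserved). So its area = 31.46 mm². Layer 118 (z = 17.7): the 24.5×9 cube contributes its full rectangle (area 220.50 mm²); the cone at (7.5, 8) is not intersected at this z (z outside [11.5, 17.5]); the cylinder at (10, 5): section is a regular 8-gon, circumradius r=11.5 (area = (8/2)·11.500²·sin(360°/8) = 374.06 mm²); the cube at (14.5, 16) (footprint 28.5×16.5) is included at this height (area 470.25 mm²); Subtracting the remaining from the first: starting from the 24.5×9 cube (220.50 mm²), the r=11.5 cylinder at (10, 5) partially overlaps it — only the 184.59 mm² overlap (of its 374.06 mm²) is removed, clipping the outline; the 28.5×16.5 cube at (14.5, 16) misses the remaining region (no effect) — area = 35.91 mm²; the cube at (14, 8) is not intersected at this z (z outside [0, 13]); Subtracting the remaining from the first: none of the subtracted shapes is present at this height, so the result so far is unchanged — area = 35.91 mm²; (whole slice rotated 35° about Z — lengths, areas and connectivity unchanged). So its area = 35.91 mm². Layer 118 is larger (35.91 vs 31.46 mm²).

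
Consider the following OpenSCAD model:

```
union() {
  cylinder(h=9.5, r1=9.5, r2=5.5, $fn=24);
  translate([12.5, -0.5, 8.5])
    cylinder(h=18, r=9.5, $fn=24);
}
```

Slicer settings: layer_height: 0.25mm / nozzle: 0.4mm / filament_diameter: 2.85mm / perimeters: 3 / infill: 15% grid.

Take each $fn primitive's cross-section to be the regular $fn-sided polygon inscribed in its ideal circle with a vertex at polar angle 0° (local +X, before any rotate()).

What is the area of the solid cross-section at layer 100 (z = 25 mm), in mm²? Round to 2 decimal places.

At z = 25 mm: the cone is absent (z outside [0, 9.5]); the cylinder at (12.5, -0.5): section is a regular 24-gon, circumradius r=9.5 (area = (24/2)·9.500²·sin(360°/24) = 280.30 mm²); Taking the union: only the r=9.5 cylinder at (12.5, -0.5) is present, so the union is just that shape — area = 280.30 mm². Overall, the cross-section is a single solid region. Net area = 280.30 mm².

280.30 mm²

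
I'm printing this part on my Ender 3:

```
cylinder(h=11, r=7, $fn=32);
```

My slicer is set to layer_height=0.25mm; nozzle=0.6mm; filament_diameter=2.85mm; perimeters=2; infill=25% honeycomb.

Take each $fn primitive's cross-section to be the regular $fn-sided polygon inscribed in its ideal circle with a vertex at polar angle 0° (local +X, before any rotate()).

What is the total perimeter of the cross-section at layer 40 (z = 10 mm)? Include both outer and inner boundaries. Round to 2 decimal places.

43.91 mm

At z = 10 mm: the r=7 cylinder gives a regular 32-gon of circumradius 7 (constant along its height) (perimeter = 2·32·7.000·sin(180°/32) = 43.91 mm). Overall, the cross-section is a single solid region. Total boundary length (outer) = 43.91 mm.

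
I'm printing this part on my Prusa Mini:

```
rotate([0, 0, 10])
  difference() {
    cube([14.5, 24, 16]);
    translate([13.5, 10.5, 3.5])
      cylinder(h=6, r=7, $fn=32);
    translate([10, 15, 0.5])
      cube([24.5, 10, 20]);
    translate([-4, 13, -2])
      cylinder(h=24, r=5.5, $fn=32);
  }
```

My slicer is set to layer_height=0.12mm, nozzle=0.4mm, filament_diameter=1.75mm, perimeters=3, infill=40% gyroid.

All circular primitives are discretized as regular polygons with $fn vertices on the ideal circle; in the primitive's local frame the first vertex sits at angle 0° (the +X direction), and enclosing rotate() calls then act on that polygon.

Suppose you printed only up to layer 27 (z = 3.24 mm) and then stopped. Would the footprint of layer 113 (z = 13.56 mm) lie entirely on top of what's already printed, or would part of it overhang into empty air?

entirely on top

Compare the two slices. At z = 3.24: the cube is present — its section is the full 14.5×24 rectangle (area 348.00 mm²); the cylinder at (13.5, 10.5) does not reach this height (z outside [3.5, 9.5]); the cube at (10, 15) (footprint 24.5×10) is included at this height (area 245.00 mm²); the r=5.5 cylinder at (-4, 13) contributes a regular 32-gon of circumradius 5.5 (area = (32/2)·5.500²·sin(360°/32) = 94.42 mm²); Taking the first minus the rest: starting from the 14.5×24 cube (348.00 mm²), the 24.5×10 cube at (10, 15) partially overlaps it — only the 40.50 mm² overlap (of its 245.00 mm²) is removed, clipping the outline; the r=5.5 cylinder at (-4, 13) partially overlaps it — only the 7.63 mm² overlap (of its 94.42 mm²) is removed, clipping the outline — area = 299.87 mm²; (rotated 10° about Z; rotation is an isometry so areas/perimeters/island counts are preserved). At z = 13.56: the cube is present — its section is the full 14.5×24 rectangle (area 348.00 mm²); the cylinder at (13.5, 10.5) does not reach this height (z outside [3.5, 9.5]); the 24.5×10 cube at (10, 15) contributes its full rectangle (area 245.00 mm²); the r=5.5 cylinder at (-4, 13) contributes a regular 32-gon of circumradius 5.5 (area = (32/2)·5.500²·sin(360°/32) = 94.42 mm²); Taking the first minus the rest: starting from the 14.5×24 cube (348.00 mm²), the 24.5×10 cube at (10, 15) partially overlaps it — only the 40.50 mm² overlap (of its 245.00 mm²) is removed, clipping the outline; the r=5.5 cylinder at (-4, 13) partially overlaps it — only the 7.63 mm² overlap (of its 94.42 mm²) is removed, clipping the outline — area = 299.87 mm²; (rotated 10° about Z; rotation is an isometry so areas/perimeters/island counts are preserved). Checking containment: the cross-section at z = 13.56 is a subset of the cross-section at z = 3.24.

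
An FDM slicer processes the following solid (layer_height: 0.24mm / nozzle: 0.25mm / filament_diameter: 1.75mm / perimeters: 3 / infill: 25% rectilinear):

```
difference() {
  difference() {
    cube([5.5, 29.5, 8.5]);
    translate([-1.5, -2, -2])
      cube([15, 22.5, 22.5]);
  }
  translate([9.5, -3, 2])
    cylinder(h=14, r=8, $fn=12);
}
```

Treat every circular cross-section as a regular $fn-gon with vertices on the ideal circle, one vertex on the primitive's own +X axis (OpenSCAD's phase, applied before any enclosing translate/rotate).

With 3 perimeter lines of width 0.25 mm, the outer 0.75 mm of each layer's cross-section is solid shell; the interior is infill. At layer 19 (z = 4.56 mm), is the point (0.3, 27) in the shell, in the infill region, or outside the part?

shell

At z = 4.56 mm: the cube (footprint 5.5×29.5) is included at this height; the cube at (-1.5, -2) (footprint 15×22.5) is included at this height; Subtracting the remaining from the first: starting from the 5.5×29.5 cube, the 15×22.5 cube at (-1.5, -2) partially overlaps it — only the 112.75 mm² overlap (of its 337.50 mm²) is removed, clipping the outline — 1 connected region; the cylinder at (9.5, -3): section is a regular 12-gon, circumradius r=8; After the difference (first − rest): starting from that combined region, the r=8 cylinder at (9.5, -3) misses the remaining region (no effect) — 1 connected region. Overall, the cross-section is a single solid region. The nearest boundary edge runs (0.00, 20.50)→(0.00, 29.50); distance from the point to it = 0.30 mm. The point is inside the cross-section, 0.30 mm from the nearest boundary — within the 0.75 mm shell band (3 × 0.25).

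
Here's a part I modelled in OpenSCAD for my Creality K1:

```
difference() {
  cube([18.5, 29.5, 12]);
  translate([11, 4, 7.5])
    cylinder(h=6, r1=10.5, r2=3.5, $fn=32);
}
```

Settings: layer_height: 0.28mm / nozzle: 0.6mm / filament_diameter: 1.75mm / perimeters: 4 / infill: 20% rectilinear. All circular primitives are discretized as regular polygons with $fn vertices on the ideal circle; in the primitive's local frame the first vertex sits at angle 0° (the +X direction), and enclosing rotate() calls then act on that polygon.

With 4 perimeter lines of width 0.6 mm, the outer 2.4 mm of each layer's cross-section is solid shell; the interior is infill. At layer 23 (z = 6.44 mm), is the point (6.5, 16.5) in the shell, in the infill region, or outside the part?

infill

At z = 6.44 mm: the 18.5×29.5 cube contributes its full rectangle; the cone at (11, 4) does not reach this height (z outside [7.5, 13.5]); After the difference (first − rest): none of the subtracted shapes is present at this height, so the 18.5×29.5 cube is unchanged — 1 connected region. Overall, the cross-section is a single solid region. The nearest boundary edge runs (0.00, 29.50)→(0.00, 0.00); distance from the point to it = 6.50 mm. The point is inside the cross-section and 6.50 mm from the nearest boundary — more than the 2.4 mm shell width (4 × 0.6), so it's in the infill interior.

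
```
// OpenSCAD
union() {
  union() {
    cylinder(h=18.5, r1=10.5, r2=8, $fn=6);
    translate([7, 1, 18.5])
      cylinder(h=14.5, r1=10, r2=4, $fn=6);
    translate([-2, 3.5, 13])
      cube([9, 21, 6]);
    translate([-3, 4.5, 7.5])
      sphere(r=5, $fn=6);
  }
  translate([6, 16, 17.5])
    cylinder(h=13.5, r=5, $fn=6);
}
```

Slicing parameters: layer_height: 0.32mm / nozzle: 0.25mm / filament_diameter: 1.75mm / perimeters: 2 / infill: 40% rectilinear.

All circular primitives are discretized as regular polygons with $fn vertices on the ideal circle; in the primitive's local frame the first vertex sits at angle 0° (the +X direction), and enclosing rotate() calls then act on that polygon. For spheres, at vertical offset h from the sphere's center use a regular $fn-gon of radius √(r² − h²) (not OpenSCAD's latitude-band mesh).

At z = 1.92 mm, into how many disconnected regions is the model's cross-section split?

1

At z = 1.92 mm: the cone contributes a regular 6-gon of circumradius 10.241 (interpolated between r1=10.5 and r2=8 at t=0.104); the cone at (7, 1) is absent (z outside [18.5, 33]); the cube at (-2, 3.5) does not reach this height (z outside [13, 19]); the sphere at (-3, 4.5) is not intersected at this z (|z−center|=5.580 > r=5); Combining (union): only the cone is present, so the union is just that shape — 1 connected region; the cylinder at (6, 16) is not intersected at this z (z outside [17.5, 31]); Combining (union): only the result so far is present, so the union is just that shape — 1 connected region. The result has 1 disconnected region.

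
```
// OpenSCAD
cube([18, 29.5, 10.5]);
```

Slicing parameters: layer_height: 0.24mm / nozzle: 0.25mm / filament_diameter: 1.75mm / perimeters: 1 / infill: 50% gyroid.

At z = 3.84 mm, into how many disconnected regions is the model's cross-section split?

1

At z = 3.84 mm: the 18×29.5 cube contributes its full rectangle. The result has 1 disconnected region.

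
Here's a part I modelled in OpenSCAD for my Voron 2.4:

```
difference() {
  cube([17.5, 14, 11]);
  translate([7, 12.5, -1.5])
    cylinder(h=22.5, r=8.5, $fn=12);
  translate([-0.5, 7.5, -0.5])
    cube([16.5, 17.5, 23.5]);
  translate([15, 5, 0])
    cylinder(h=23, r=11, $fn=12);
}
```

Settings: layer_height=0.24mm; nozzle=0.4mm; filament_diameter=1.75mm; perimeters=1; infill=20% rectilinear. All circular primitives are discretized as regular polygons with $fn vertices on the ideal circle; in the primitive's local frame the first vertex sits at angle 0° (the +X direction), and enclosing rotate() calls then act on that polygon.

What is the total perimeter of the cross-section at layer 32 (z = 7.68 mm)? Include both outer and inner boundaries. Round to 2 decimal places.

At z = 7.68 mm: the cube is present — its section is the full 17.5×14 rectangle (perimeter 63.00 mm); the r=8.5 cylinder at (7, 12.5) gives a regular 12-gon of circumradius 8.5 (constant along its height) (perimeter = 2·12·8.500·sin(180°/12) = 52.80 mm); the 16.5×17.5 cube at (-0.5, 7.5) contributes its full rectangle (perimeter 68.00 mm); the cylinder at (15, 5): section is a regular 12-gon, circumradius r=11 (perimeter = 2·12·11.000·sin(180°/12) = 68.33 mm); After the difference (first − rest): starting from the 17.5×14 cube, the r=8.5 cylinder at (7, 12.5) partially overlaps it — only the 127.30 mm² overlap (of its 216.75 mm²) is removed, clipping the outline; the 16.5×17.5 cube at (-0.5, 7.5) partially overlaps it — only the 7.18 mm² overlap (of its 288.75 mm²) is removed, clipping the outline; the r=11 cylinder at (15, 5) partially overlaps it — only the 83.12 mm² overlap (of its 363.00 mm²) is removed, clipping the outline — boundary = 22.88 mm. Overall, the cross-section is a single solid region. Total boundary length (outer) = 22.88 mm.

22.88 mm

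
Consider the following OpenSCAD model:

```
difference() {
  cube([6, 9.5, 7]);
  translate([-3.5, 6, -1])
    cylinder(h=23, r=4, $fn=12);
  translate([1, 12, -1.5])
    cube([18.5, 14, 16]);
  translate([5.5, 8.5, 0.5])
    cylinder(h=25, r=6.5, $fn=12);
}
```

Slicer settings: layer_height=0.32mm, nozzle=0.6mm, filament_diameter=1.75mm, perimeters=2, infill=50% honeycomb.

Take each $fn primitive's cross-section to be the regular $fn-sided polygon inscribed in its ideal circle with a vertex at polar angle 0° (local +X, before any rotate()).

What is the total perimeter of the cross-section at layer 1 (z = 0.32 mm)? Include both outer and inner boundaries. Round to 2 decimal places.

31.13 mm

At z = 0.32 mm: the 6×9.5 cube contributes its full rectangle (perimeter 31.00 mm); the r=4 cylinder at (-3.5, 6) gives a regular 12-gon of circumradius 4 (constant along its height) (perimeter = 2·12·4.000·sin(180°/12) = 24.85 mm); the cube at (1, 12) (footprint 18.5×14) is included at this height (perimeter 65.00 mm); the cylinder at (5.5, 8.5) is absent (z outside [0.5, 25.5]); Taking the first minus the rest: starting from the 6×9.5 cube, the r=4 cylinder at (-3.5, 6) partially overlaps it — only the 0.93 mm² overlap (of its 48.00 mm²) is removed, clipping the outline; the 18.5×14 cube at (1, 12) misses the remaining region (no effect) — boundary = 31.13 mm. Overall, the cross-section is a single solid region. Total boundary length (outer) = 31.13 mm.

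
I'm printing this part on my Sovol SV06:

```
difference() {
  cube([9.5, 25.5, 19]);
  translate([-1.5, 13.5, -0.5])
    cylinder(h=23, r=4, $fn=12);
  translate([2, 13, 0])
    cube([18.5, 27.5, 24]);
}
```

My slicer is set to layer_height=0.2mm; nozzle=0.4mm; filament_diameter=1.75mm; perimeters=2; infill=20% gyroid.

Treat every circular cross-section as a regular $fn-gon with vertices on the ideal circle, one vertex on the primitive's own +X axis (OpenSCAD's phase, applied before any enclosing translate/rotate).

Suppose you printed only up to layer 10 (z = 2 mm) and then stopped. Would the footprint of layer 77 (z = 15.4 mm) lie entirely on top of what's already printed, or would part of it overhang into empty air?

entirely on top

Compare the two slices. At z = 2: the 9.5×25.5 cube contributes its full rectangle (area 242.25 mm²); the cylinder at (-1.5, 13.5): section is a regular 12-gon, circumradius r=4 (area = (12/2)·4.000²·sin(360°/12) = 48.00 mm²); the cube at (2, 13) (footprint 18.5×27.5) is included at this height (area 508.75 mm²); Subtracting the remaining from the first: starting from the 9.5×25.5 cube (242.25 mm²), the r=4 cylinder at (-1.5, 13.5) partially overlaps it — only the 12.60 mm² overlap (of its 48.00 mm²) is removed, clipping the outline; the 18.5×27.5 cube at (2, 13) partially overlaps it — only the 93.07 mm² overlap (of its 508.75 mm²) is removed, clipping the outline — area = 136.58 mm². At z = 15.4: the cube (footprint 9.5×25.5) is included at this height (area 242.25 mm²); the r=4 cylinder at (-1.5, 13.5) gives a regular 12-gon of circumradius 4 (constant along its height) (area = (12/2)·4.000²·sin(360°/12) = 48.00 mm²); the cube at (2, 13) is present — its section is the full 18.5×27.5 rectangle (area 508.75 mm²); Taking the first minus the rest: starting from the 9.5×25.5 cube (242.25 mm²), the r=4 cylinder at (-1.5, 13.5) partially overlaps it — only the 12.60 mm² overlap (of its 48.00 mm²) is removed, clipping the outline; the 18.5×27.5 cube at (2, 13) partially overlaps it — only the 93.07 mm² overlap (of its 508.75 mm²) is removed, clipping the outline — area = 136.58 mm². Checking containment: the cross-section at z = 15.4 is a subset of the cross-section at z = 2.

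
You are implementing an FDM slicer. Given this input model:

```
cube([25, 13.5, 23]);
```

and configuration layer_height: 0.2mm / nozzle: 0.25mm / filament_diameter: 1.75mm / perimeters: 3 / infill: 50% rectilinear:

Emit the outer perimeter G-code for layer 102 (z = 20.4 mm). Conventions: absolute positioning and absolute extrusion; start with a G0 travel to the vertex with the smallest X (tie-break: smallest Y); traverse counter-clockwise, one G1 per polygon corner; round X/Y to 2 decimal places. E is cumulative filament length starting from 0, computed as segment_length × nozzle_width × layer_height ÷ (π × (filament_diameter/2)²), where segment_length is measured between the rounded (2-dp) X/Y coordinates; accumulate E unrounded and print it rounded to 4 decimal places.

At z = 20.4 mm: the cube is present — its section is the full 25×13.5 rectangle. The outline is a single polygon with 4 vertices. Extrusion per mm of travel: 0.25 × 0.2 / (π × 0.875²) = 0.020788. Accumulating E over each segment gives final E = 1.6006.

G0 X0.00 Y0.00 Z20.40
G1 X25.00 Y0.00 E0.5197
G1 X25.00 Y13.50 E0.8003
G1 X0.00 Y13.50 E1.3200
G1 X0.00 Y0.00 E1.6006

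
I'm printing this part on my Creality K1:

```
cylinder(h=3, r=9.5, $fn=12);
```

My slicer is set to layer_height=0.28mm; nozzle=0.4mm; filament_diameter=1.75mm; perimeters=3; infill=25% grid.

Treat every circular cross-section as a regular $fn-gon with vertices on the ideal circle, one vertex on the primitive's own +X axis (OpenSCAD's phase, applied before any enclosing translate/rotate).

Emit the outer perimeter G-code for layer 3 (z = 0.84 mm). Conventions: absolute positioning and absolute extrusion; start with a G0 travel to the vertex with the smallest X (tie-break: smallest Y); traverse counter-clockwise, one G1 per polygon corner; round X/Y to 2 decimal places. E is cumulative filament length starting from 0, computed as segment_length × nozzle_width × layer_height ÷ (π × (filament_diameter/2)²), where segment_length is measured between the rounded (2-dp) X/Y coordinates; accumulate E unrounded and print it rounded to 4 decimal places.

G0 X-9.50 Y0.00 Z0.84
G1 X-8.23 Y-4.75 E0.2289
G1 X-4.75 Y-8.23 E0.4581
G1 X0.00 Y-9.50 E0.6871
G1 X4.75 Y-8.23 E0.9160
G1 X8.23 Y-4.75 E1.1452
G1 X9.50 Y0.00 E1.3741
G1 X8.23 Y4.75 E1.6031
G1 X4.75 Y8.23 E1.8322
G1 X0.00 Y9.50 E2.0612
G1 X-4.75 Y8.23 E2.2901
G1 X-8.23 Y4.75 E2.5193
G1 X-9.50 Y0.00 E2.7482

At z = 0.84 mm: the r=9.5 cylinder gives a regular 12-gon of circumradius 9.5 (constant along its height). The outline is a single polygon with 12 vertices. Extrusion per mm of travel: 0.4 × 0.28 / (π × 0.875²) = 0.046564. Accumulating E over each segment gives final E = 2.7482.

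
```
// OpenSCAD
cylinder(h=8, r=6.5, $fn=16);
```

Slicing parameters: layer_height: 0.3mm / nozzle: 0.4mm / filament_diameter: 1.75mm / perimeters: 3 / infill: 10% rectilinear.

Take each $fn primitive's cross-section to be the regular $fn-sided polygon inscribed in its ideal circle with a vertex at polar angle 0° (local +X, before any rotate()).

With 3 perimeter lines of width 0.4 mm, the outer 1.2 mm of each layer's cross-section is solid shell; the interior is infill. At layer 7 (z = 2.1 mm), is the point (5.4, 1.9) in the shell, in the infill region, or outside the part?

At z = 2.1 mm: the r=6.5 cylinder contributes a regular 16-gon of circumradius 6.5. Overall, the cross-section is a single solid region. The nearest boundary edge runs (6.50, 0.00)→(6.01, 2.49); distance from the point to it = 0.71 mm. The point is inside the cross-section, 0.71 mm from the nearest boundary — within the 1.2 mm shell band (3 × 0.4).

shell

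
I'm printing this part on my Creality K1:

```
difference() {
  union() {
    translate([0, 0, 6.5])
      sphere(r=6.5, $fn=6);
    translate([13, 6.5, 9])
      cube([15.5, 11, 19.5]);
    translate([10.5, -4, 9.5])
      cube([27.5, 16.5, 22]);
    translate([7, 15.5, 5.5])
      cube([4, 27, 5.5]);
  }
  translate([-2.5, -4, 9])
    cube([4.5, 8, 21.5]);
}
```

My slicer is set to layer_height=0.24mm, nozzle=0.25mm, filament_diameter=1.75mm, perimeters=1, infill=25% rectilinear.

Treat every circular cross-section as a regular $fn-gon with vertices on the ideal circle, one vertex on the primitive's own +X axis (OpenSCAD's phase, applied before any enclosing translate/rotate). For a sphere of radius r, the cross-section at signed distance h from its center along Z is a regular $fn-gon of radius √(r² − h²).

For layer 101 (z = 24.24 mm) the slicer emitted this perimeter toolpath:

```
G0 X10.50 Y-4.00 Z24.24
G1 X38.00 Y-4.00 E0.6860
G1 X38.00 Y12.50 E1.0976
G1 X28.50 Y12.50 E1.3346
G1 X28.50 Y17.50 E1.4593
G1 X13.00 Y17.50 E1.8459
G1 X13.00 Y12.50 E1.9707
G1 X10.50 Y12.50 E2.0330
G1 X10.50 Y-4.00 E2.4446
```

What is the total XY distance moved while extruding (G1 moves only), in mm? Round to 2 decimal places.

98.00 mm

Sum the Euclidean lengths of each G1 segment: total = 98.00 mm.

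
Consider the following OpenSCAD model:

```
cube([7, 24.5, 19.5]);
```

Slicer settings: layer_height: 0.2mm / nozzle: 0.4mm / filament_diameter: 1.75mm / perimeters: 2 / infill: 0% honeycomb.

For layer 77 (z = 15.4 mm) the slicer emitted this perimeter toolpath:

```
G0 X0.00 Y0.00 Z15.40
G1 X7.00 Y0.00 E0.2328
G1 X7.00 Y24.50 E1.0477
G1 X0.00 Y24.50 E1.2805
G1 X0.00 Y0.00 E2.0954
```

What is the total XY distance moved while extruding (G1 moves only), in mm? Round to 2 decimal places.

63.00 mm

Sum the Euclidean lengths of each G1 segment: total = 63.00 mm.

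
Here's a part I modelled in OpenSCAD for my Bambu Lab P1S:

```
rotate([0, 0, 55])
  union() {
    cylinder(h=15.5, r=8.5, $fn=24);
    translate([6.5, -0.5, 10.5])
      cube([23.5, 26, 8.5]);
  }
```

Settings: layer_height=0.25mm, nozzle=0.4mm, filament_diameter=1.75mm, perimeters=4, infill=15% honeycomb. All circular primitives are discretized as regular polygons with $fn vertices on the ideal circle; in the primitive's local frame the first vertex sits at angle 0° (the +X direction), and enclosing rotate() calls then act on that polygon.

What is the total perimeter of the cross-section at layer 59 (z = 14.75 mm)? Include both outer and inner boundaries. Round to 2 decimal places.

At z = 14.75 mm: the r=8.5 cylinder gives a regular 24-gon of circumradius 8.5 (constant along its height) (perimeter = 2·24·8.500·sin(180°/24) = 53.25 mm); the cube at (6.5, -0.5) (footprint 23.5×26) is included at this height (perimeter 99.00 mm); Merging all regions: the regions partially overlap (shared area 8.18 mm²), so the edge portions inside another operand are dropped and the merged outline is re-measured after clipping — boundary = 138.09 mm; (whole slice rotated 55° about Z — lengths, areas and connectivity unchanged). Overall, the cross-section is a single solid region. Total boundary length (outer) = 138.09 mm.

138.09 mm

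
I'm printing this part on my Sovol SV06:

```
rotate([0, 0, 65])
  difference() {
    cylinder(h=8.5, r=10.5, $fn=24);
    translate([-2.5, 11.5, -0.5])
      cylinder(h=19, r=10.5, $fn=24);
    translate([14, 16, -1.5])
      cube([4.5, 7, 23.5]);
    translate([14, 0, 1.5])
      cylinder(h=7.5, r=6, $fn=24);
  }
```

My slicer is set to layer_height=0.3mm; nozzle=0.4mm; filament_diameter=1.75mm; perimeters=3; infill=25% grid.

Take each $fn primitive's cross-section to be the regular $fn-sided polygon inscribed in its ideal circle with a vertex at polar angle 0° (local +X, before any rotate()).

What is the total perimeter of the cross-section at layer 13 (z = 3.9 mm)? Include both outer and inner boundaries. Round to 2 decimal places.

At z = 3.9 mm: the r=10.5 cylinder gives a regular 24-gon of circumradius 10.5 (constant along its height) (perimeter = 2·24·10.500·sin(180°/24) = 65.79 mm); the r=10.5 cylinder at (-2.5, 11.5) gives a regular 24-gon of circumradius 10.5 (constant along its height) (perimeter = 2·24·10.500·sin(180°/24) = 65.79 mm); the cube at (14, 16) is present — its section is the full 4.5×7 rectangle (perimeter 23.00 mm); the r=6 cylinder at (14, 0) gives a regular 24-gon of circumradius 6 (constant along its height) (perimeter = 2·24·6.000·sin(180°/24) = 37.59 mm); Taking the first minus the rest: starting from the r=10.5 cylinder, the r=10.5 cylinder at (-2.5, 11.5) partially overlaps it — only the 110.37 mm² overlap (of its 342.42 mm²) is removed, clipping the outline; the 4.5×7 cube at (14, 16) misses the remaining region (no effect); the r=6 cylinder at (14, 0) partially overlaps it — only the 13.28 mm² overlap (of its 111.81 mm²) is removed, clipping the outline — boundary = 66.33 mm; (whole slice rotated 65° about Z — lengths, areas and connectivity unchanged). Overall, the cross-section is a single solid region. Total boundary length (outer) = 66.33 mm.

66.33 mm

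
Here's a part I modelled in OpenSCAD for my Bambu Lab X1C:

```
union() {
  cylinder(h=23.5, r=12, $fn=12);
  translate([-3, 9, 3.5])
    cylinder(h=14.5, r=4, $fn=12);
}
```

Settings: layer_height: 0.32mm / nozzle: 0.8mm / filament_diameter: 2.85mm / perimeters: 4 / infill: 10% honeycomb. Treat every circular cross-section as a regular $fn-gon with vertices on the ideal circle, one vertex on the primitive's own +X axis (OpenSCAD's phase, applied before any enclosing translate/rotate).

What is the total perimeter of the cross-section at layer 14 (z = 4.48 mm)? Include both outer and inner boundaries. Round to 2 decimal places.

76.10 mm

At z = 4.48 mm: the r=12 cylinder gives a regular 12-gon of circumradius 12 (constant along its height) (perimeter = 2·12·12.000·sin(180°/12) = 74.54 mm); the cylinder at (-3, 9): section is a regular 12-gon, circumradius r=4 (perimeter = 2·12·4.000·sin(180°/12) = 24.85 mm); Combining (union): the regions partially overlap (shared area 39.50 mm²), so the edge portions inside another operand are dropped and the merged outline is re-measured after clipping — boundary = 76.10 mm. Overall, the cross-section is a single solid region. Total boundary length (outer) = 76.10 mm.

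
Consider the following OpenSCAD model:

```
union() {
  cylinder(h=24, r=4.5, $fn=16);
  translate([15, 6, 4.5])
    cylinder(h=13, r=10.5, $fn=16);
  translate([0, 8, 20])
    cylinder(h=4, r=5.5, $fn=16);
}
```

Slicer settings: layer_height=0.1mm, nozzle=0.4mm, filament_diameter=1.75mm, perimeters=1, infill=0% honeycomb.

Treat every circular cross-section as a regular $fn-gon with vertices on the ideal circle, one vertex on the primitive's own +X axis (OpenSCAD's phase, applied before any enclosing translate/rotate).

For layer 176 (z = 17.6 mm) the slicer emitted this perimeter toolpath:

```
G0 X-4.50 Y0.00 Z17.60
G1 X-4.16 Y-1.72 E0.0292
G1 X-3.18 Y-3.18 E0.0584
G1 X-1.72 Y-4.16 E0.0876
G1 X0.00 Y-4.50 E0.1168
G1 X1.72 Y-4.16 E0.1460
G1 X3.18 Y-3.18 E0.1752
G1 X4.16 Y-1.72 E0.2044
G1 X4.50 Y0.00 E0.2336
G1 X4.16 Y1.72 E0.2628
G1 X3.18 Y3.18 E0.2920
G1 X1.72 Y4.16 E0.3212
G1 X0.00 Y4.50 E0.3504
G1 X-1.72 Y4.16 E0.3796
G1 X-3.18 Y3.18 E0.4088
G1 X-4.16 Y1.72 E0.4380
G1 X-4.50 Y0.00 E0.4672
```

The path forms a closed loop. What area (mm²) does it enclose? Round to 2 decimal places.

62.00 mm²

Apply the shoelace formula to the sequence of (X, Y) vertices; enclosed area = 62.00 mm².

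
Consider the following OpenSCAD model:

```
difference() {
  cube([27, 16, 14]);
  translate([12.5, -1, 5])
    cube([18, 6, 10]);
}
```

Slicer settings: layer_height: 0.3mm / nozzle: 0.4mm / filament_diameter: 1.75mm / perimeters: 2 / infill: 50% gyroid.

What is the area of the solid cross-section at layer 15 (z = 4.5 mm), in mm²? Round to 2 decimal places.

432.00 mm²

At z = 4.5 mm: the cube (footprint 27×16) is included at this height (area 432.00 mm²); the cube at (12.5, -1) does not reach this height (z outside [5, 15]); Subtracting the remaining from the first: none of the subtracted shapes is present at this height, so the 27×16 cube is unchanged — area = 432.00 mm². Overall, the cross-section is a single solid region. Net area = 432.00 mm².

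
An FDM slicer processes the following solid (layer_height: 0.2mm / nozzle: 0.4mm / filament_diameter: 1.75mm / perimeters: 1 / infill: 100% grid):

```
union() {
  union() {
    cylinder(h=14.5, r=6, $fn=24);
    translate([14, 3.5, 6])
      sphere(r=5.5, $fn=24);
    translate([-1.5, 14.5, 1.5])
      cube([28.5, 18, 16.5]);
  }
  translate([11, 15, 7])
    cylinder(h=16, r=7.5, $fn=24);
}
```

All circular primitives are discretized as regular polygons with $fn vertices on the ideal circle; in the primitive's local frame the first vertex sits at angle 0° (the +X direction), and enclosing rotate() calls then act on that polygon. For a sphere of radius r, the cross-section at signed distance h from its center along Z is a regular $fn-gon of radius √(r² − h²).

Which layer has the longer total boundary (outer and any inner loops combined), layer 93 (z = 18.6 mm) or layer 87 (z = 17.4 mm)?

Layer 93 (z = 18.6): the cylinder is not intersected at this z (z outside [0, 14.5]); the sphere at (14, 3.5) does not reach this height (|z−center|=12.600 > r=5.5); the cube at (-1.5, 14.5) is absent (z outside [1.5, 18]); Taking the union: nothing is present at this height; the r=7.5 cylinder at (11, 15) gives a regular 24-gon of circumradius 7.5 (constant along its height) (perimeter = 2·24·7.500·sin(180°/24) = 46.99 mm); Combining (union): only the r=7.5 cylinder at (11, 15) is present, so the union is just that shape — boundary = 46.99 mm. So its perimeter = 46.99 mm. Layer 87 (z = 17.4): the cylinder is absent (z outside [0, 14.5]); the sphere at (14, 3.5) is absent (|z−center|=11.400 > r=5.5); the cube at (-1.5, 14.5) is present — its section is the full 28.5×18 rectangle (perimeter 93.00 mm); Combining (union): only the 28.5×18 cube at (-1.5, 14.5) is present, so the union is just that shape — boundary = 93.00 mm; the cylinder at (11, 15): section is a regular 24-gon, circumradius r=7.5 (perimeter = 2·24·7.500·sin(180°/24) = 46.99 mm); Combining (union): the regions partially overlap (shared area 94.82 mm²), so the edge portions inside another operand are dropped and the merged outline is re-measured after clipping — boundary = 100.62 mm. So its perimeter = 100.62 mm. Layer 87 is larger (100.62 vs 46.99 mm).

layer 87 (z = 17.4 mm)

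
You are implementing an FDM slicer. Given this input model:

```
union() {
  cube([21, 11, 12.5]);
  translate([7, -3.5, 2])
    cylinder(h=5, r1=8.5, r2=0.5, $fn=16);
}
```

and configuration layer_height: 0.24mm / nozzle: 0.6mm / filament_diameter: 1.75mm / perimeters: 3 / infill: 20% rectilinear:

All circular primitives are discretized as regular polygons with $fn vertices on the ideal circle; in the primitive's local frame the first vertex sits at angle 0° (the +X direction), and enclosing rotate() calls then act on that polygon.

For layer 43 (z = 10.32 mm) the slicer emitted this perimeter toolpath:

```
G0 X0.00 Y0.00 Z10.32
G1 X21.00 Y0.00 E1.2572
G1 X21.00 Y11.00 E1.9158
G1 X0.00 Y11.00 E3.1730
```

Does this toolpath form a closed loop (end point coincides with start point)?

Start point (G0): (0.00, 0.00). End point (last G1): the path does not return to the start — open.

no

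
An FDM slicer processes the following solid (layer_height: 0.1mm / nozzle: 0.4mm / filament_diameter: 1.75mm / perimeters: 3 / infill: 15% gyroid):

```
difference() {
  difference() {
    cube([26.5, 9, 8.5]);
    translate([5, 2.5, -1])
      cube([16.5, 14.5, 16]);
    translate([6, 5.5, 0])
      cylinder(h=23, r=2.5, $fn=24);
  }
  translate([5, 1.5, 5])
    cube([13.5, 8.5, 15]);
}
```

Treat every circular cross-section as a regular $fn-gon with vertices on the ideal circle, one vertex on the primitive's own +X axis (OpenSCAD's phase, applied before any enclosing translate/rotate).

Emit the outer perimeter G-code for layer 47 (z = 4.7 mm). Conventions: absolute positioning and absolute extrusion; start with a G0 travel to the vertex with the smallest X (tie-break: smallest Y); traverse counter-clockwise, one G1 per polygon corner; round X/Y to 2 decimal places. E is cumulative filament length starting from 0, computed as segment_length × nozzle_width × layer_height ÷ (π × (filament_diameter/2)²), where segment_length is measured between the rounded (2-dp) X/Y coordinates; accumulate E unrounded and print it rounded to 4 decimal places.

G0 X0.00 Y0.00 Z4.70
G1 X26.50 Y0.00 E0.4407
G1 X26.50 Y9.00 E0.5904
G1 X21.50 Y9.00 E0.6735
G1 X21.50 Y2.50 E0.7816
G1 X5.00 Y2.50 E1.0560
G1 X5.00 Y3.23 E1.0681
G1 X4.75 Y3.33 E1.0726
G1 X4.23 Y3.73 E1.0835
G1 X3.83 Y4.25 E1.0944
G1 X3.59 Y4.85 E1.1052
G1 X3.50 Y5.50 E1.1161
G1 X3.59 Y6.15 E1.1270
G1 X3.83 Y6.75 E1.1378
G1 X4.23 Y7.27 E1.1487
G1 X4.75 Y7.67 E1.1596
G1 X5.00 Y7.77 E1.1641
G1 X5.00 Y9.00 E1.1845
G1 X0.00 Y9.00 E1.2677
G1 X0.00 Y0.00 E1.4173

At z = 4.7 mm: the cube (footprint 26.5×9) is included at this height; the cube at (5, 2.5) (footprint 16.5×14.5) is included at this height; the cylinder at (6, 5.5): section is a regular 24-gon, circumradius r=2.5; After the difference (first − rest): starting from the 26.5×9 cube, the 16.5×14.5 cube at (5, 2.5) partially overlaps it — only the 107.25 mm² overlap (of its 239.25 mm²) is removed, clipping the outline; the r=2.5 cylinder at (6, 5.5) partially overlaps it — only the 4.87 mm² overlap (of its 19.41 mm²) is removed, clipping the outline — 1 connected region; the cube at (5, 1.5) is absent (z outside [5, 20]); Taking the first minus the rest: none of the subtracted shapes is present at this height, so the result so far is unchanged — 1 connected region. The outline is a single polygon with 19 vertices. Extrusion per mm of travel: 0.4 × 0.1 / (π × 0.875²) = 0.016630. Accumulating E over each segment gives final E = 1.4173.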